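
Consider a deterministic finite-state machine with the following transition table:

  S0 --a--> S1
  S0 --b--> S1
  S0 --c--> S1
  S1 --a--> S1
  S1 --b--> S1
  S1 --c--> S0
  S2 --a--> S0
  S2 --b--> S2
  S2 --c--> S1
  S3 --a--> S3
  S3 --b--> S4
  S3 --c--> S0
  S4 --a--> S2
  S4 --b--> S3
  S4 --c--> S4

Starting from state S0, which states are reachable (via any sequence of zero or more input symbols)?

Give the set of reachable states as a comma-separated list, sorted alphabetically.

Answer: S0, S1

Derivation:
BFS from S0:
  visit S0: S0--a-->S1 (new), S0--b-->S1 (seen), S0--c-->S1 (seen)
  visit S1: S1--a-->S1 (seen), S1--b-->S1 (seen), S1--c-->S0 (seen)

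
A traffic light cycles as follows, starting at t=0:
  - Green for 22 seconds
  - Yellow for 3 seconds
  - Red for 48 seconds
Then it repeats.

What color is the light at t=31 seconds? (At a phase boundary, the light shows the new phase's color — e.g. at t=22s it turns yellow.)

Answer: red

Derivation:
Cycle length = 22 + 3 + 48 = 73s
t = 31, phase_t = 31 mod 73 = 31
31 >= 25 → RED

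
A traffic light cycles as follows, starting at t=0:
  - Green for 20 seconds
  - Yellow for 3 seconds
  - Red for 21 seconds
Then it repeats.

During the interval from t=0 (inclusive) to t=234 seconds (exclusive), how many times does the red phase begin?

Cycle = 20+3+21 = 44s
red phase starts at t = k*44 + 23 for k=0,1,2,...
Need k*44+23 < 234 → k < 4.795
k ∈ {0, ..., 4} → 5 starts

Answer: 5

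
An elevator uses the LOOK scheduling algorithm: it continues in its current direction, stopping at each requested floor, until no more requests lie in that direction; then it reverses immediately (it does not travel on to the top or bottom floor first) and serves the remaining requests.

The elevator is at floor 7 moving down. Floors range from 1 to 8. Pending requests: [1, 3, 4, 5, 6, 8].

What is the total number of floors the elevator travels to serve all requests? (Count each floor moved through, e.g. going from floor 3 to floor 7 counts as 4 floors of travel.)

Start at floor 7 moving down, LOOK stop order: [6, 5, 4, 3, 1, 8]
  7 → 6: |6-7| = 1, total = 1
  6 → 5: |5-6| = 1, total = 2
  5 → 4: |4-5| = 1, total = 3
  4 → 3: |3-4| = 1, total = 4
  3 → 1: |1-3| = 2, total = 6
  1 → 8: |8-1| = 7, total = 13

Answer: 13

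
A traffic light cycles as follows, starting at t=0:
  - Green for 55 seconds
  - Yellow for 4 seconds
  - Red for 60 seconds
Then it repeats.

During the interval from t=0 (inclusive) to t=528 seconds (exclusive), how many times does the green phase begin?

Answer: 5

Derivation:
Cycle = 55+4+60 = 119s
green phase starts at t = k*119 + 0 for k=0,1,2,...
Need k*119+0 < 528 → k < 4.437
k ∈ {0, ..., 4} → 5 starts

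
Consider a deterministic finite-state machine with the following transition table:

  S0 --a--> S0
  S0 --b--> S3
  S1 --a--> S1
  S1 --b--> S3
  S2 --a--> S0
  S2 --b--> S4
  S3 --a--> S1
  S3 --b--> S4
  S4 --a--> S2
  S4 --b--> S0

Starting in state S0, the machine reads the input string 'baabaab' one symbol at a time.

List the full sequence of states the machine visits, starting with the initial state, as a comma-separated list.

Start: S0
  read 'b': S0 --b--> S3
  read 'a': S3 --a--> S1
  read 'a': S1 --a--> S1
  read 'b': S1 --b--> S3
  read 'a': S3 --a--> S1
  read 'a': S1 --a--> S1
  read 'b': S1 --b--> S3

Answer: S0, S3, S1, S1, S3, S1, S1, S3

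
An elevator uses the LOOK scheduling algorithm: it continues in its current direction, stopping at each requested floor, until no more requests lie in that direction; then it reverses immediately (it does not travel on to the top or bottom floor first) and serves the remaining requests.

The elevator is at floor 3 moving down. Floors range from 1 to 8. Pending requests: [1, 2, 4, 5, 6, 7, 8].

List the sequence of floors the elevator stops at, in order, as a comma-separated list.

Current: 3, moving DOWN
Serve below first (descending): [2, 1]
Then reverse, serve above (ascending): [4, 5, 6, 7, 8]

Answer: 2, 1, 4, 5, 6, 7, 8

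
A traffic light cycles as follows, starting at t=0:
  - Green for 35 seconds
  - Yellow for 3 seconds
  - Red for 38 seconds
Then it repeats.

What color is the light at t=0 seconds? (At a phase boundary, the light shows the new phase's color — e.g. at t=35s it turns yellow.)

Answer: green

Derivation:
Cycle length = 35 + 3 + 38 = 76s
t = 0, phase_t = 0 mod 76 = 0
0 < 35 (green end) → GREEN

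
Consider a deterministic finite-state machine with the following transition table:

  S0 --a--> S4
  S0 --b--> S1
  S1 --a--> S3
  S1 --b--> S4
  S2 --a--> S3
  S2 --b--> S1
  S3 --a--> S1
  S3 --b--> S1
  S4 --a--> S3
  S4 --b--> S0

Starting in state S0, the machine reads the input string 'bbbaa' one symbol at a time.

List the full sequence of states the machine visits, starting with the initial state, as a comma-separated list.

Answer: S0, S1, S4, S0, S4, S3

Derivation:
Start: S0
  read 'b': S0 --b--> S1
  read 'b': S1 --b--> S4
  read 'b': S4 --b--> S0
  read 'a': S0 --a--> S4
  read 'a': S4 --a--> S3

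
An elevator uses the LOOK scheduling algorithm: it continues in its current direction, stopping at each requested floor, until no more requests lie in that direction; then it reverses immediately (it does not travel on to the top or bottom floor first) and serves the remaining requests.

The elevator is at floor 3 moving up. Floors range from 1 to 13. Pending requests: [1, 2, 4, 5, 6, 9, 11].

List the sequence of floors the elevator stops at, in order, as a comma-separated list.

Current: 3, moving UP
Serve above first (ascending): [4, 5, 6, 9, 11]
Then reverse, serve below (descending): [2, 1]

Answer: 4, 5, 6, 9, 11, 2, 1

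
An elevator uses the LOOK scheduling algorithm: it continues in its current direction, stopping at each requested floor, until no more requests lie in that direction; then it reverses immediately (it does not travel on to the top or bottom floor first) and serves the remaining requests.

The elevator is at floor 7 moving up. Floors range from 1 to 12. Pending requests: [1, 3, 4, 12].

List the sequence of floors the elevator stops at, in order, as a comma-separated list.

Current: 7, moving UP
Serve above first (ascending): [12]
Then reverse, serve below (descending): [4, 3, 1]

Answer: 12, 4, 3, 1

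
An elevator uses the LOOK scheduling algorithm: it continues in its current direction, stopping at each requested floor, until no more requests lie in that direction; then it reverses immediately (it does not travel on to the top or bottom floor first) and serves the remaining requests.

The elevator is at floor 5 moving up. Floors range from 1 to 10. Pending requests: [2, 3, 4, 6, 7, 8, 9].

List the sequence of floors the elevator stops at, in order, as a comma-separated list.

Current: 5, moving UP
Serve above first (ascending): [6, 7, 8, 9]
Then reverse, serve below (descending): [4, 3, 2]

Answer: 6, 7, 8, 9, 4, 3, 2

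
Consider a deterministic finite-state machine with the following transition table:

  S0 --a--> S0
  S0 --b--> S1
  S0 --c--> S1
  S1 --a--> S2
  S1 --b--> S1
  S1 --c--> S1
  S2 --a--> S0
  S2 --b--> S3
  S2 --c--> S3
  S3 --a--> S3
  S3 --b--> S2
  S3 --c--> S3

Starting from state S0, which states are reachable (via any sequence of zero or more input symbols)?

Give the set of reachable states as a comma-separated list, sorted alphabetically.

Answer: S0, S1, S2, S3

Derivation:
BFS from S0:
  visit S0: S0--a-->S0 (seen), S0--b-->S1 (new), S0--c-->S1 (seen)
  visit S1: S1--a-->S2 (new), S1--b-->S1 (seen), S1--c-->S1 (seen)
  visit S2: S2--a-->S0 (seen), S2--b-->S3 (new), S2--c-->S3 (seen)
  visit S3: S3--a-->S3 (seen), S3--b-->S2 (seen), S3--c-->S3 (seen)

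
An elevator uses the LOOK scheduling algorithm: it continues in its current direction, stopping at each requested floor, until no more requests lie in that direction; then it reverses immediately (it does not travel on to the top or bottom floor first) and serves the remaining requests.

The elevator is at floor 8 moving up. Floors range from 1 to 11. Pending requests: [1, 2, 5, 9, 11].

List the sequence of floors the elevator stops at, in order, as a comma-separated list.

Current: 8, moving UP
Serve above first (ascending): [9, 11]
Then reverse, serve below (descending): [5, 2, 1]

Answer: 9, 11, 5, 2, 1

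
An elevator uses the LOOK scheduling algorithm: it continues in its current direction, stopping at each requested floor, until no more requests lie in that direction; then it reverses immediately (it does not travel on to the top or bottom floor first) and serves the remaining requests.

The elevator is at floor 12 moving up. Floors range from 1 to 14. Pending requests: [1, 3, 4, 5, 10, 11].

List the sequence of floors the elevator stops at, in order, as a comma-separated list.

Current: 12, moving UP
Serve above first (ascending): []
Then reverse, serve below (descending): [11, 10, 5, 4, 3, 1]

Answer: 11, 10, 5, 4, 3, 1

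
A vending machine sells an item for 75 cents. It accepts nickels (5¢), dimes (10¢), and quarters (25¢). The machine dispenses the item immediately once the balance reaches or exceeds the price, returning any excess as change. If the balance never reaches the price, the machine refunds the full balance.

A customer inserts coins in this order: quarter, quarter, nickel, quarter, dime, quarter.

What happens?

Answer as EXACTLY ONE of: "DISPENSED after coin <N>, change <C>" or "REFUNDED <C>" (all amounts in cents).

Answer: DISPENSED after coin 4, change 5

Derivation:
Price: 75¢
Coin 1 (quarter, 25¢): balance = 25¢
Coin 2 (quarter, 25¢): balance = 50¢
Coin 3 (nickel, 5¢): balance = 55¢
Coin 4 (quarter, 25¢): balance = 80¢
  → balance >= price → DISPENSE, change = 80 - 75 = 5¢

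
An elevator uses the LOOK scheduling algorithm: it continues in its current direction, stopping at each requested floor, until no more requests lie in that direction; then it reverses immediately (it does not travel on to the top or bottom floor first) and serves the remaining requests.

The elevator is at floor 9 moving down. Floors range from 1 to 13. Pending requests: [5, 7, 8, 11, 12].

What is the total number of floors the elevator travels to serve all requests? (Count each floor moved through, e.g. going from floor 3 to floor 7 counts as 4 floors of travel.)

Start at floor 9 moving down, LOOK stop order: [8, 7, 5, 11, 12]
  9 → 8: |8-9| = 1, total = 1
  8 → 7: |7-8| = 1, total = 2
  7 → 5: |5-7| = 2, total = 4
  5 → 11: |11-5| = 6, total = 10
  11 → 12: |12-11| = 1, total = 11

Answer: 11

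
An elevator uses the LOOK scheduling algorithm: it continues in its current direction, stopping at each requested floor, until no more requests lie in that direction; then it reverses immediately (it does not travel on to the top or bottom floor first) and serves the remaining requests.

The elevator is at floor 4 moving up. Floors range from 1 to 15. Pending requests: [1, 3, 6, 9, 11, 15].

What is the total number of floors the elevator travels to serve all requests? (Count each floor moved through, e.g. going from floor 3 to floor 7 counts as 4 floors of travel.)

Answer: 25

Derivation:
Start at floor 4 moving up, LOOK stop order: [6, 9, 11, 15, 3, 1]
  4 → 6: |6-4| = 2, total = 2
  6 → 9: |9-6| = 3, total = 5
  9 → 11: |11-9| = 2, total = 7
  11 → 15: |15-11| = 4, total = 11
  15 → 3: |3-15| = 12, total = 23
  3 → 1: |1-3| = 2, total = 25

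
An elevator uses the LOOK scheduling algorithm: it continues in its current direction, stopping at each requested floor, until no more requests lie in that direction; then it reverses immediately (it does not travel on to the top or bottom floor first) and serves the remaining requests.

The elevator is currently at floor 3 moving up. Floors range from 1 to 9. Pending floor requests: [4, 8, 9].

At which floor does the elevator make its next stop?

Current floor: 3, direction: up
Requests above: [4, 8, 9]
Requests below: []
Moving up and requests lie above → nearest above is min([4, 8, 9]) = 4

Answer: 4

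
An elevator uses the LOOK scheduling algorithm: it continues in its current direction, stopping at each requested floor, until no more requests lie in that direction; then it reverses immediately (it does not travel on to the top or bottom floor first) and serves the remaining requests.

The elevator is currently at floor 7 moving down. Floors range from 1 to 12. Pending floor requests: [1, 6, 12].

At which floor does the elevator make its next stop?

Current floor: 7, direction: down
Requests above: [12]
Requests below: [1, 6]
Moving down and requests lie below → nearest below is max([1, 6]) = 6

Answer: 6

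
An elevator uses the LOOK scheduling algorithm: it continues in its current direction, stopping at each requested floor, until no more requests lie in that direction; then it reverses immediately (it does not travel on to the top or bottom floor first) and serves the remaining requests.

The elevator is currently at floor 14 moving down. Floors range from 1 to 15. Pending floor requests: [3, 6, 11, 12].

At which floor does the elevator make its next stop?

Answer: 12

Derivation:
Current floor: 14, direction: down
Requests above: []
Requests below: [3, 6, 11, 12]
Moving down and requests lie below → nearest below is max([3, 6, 11, 12]) = 12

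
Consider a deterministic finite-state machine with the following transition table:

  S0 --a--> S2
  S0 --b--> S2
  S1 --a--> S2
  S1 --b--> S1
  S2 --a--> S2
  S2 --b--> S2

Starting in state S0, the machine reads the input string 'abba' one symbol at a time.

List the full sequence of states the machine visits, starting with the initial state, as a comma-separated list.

Start: S0
  read 'a': S0 --a--> S2
  read 'b': S2 --b--> S2
  read 'b': S2 --b--> S2
  read 'a': S2 --a--> S2

Answer: S0, S2, S2, S2, S2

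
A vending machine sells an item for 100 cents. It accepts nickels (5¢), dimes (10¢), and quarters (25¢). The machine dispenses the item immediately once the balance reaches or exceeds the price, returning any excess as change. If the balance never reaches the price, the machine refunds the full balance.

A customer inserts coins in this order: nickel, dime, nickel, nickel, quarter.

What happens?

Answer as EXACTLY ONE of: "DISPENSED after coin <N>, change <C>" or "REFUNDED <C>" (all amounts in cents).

Answer: REFUNDED 50

Derivation:
Price: 100¢
Coin 1 (nickel, 5¢): balance = 5¢
Coin 2 (dime, 10¢): balance = 15¢
Coin 3 (nickel, 5¢): balance = 20¢
Coin 4 (nickel, 5¢): balance = 25¢
Coin 5 (quarter, 25¢): balance = 50¢
All coins inserted, balance 50¢ < price 100¢ → REFUND 50¢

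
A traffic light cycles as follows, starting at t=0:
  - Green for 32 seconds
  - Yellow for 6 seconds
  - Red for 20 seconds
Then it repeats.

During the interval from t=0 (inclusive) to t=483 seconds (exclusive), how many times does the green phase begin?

Cycle = 32+6+20 = 58s
green phase starts at t = k*58 + 0 for k=0,1,2,...
Need k*58+0 < 483 → k < 8.328
k ∈ {0, ..., 8} → 9 starts

Answer: 9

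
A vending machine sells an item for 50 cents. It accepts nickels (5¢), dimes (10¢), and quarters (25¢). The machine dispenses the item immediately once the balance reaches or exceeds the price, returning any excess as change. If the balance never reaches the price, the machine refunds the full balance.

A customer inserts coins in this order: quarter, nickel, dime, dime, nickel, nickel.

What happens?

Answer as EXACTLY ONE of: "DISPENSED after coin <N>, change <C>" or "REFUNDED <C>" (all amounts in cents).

Price: 50¢
Coin 1 (quarter, 25¢): balance = 25¢
Coin 2 (nickel, 5¢): balance = 30¢
Coin 3 (dime, 10¢): balance = 40¢
Coin 4 (dime, 10¢): balance = 50¢
  → balance >= price → DISPENSE, change = 50 - 50 = 0¢

Answer: DISPENSED after coin 4, change 0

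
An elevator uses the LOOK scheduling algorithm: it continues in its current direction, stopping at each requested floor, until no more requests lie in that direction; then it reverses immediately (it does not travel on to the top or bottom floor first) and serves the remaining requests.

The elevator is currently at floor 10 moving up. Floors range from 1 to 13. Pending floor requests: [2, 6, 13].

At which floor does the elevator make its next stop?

Answer: 13

Derivation:
Current floor: 10, direction: up
Requests above: [13]
Requests below: [2, 6]
Moving up and requests lie above → nearest above is min([13]) = 13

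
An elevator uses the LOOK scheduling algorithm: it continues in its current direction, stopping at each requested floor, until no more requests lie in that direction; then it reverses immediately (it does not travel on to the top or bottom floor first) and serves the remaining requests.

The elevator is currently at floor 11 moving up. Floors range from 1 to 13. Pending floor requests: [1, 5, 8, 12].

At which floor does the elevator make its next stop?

Answer: 12

Derivation:
Current floor: 11, direction: up
Requests above: [12]
Requests below: [1, 5, 8]
Moving up and requests lie above → nearest above is min([12]) = 12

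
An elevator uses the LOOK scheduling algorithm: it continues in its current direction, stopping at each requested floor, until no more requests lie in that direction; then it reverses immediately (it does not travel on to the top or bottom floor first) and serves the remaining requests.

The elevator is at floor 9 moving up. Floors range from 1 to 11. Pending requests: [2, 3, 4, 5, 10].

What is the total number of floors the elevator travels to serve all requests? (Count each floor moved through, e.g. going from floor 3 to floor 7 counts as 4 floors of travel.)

Start at floor 9 moving up, LOOK stop order: [10, 5, 4, 3, 2]
  9 → 10: |10-9| = 1, total = 1
  10 → 5: |5-10| = 5, total = 6
  5 → 4: |4-5| = 1, total = 7
  4 → 3: |3-4| = 1, total = 8
  3 → 2: |2-3| = 1, total = 9

Answer: 9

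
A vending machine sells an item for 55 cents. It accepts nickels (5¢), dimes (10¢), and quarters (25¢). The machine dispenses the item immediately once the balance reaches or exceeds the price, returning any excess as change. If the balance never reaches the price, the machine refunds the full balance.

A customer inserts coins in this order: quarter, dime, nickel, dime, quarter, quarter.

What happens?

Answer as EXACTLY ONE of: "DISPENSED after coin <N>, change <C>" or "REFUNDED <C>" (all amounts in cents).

Price: 55¢
Coin 1 (quarter, 25¢): balance = 25¢
Coin 2 (dime, 10¢): balance = 35¢
Coin 3 (nickel, 5¢): balance = 40¢
Coin 4 (dime, 10¢): balance = 50¢
Coin 5 (quarter, 25¢): balance = 75¢
  → balance >= price → DISPENSE, change = 75 - 55 = 20¢

Answer: DISPENSED after coin 5, change 20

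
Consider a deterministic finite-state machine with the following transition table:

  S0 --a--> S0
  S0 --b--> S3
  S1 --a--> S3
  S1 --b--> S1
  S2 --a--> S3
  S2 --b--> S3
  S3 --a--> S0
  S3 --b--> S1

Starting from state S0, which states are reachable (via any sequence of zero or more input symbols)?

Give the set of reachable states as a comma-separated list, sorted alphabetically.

BFS from S0:
  visit S0: S0--a-->S0 (seen), S0--b-->S3 (new)
  visit S3: S3--a-->S0 (seen), S3--b-->S1 (new)
  visit S1: S1--a-->S3 (seen), S1--b-->S1 (seen)

Answer: S0, S1, S3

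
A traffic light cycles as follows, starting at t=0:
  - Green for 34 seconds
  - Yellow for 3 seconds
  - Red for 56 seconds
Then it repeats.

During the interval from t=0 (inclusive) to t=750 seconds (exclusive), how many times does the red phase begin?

Cycle = 34+3+56 = 93s
red phase starts at t = k*93 + 37 for k=0,1,2,...
Need k*93+37 < 750 → k < 7.667
k ∈ {0, ..., 7} → 8 starts

Answer: 8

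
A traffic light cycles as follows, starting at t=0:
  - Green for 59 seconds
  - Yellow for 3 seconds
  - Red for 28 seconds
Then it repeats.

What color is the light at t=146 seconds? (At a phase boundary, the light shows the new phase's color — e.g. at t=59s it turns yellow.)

Cycle length = 59 + 3 + 28 = 90s
t = 146, phase_t = 146 mod 90 = 56
56 < 59 (green end) → GREEN

Answer: green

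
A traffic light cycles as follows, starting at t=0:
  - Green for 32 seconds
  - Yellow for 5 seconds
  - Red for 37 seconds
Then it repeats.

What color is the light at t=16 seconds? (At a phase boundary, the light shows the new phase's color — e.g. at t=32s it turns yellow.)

Cycle length = 32 + 5 + 37 = 74s
t = 16, phase_t = 16 mod 74 = 16
16 < 32 (green end) → GREEN

Answer: green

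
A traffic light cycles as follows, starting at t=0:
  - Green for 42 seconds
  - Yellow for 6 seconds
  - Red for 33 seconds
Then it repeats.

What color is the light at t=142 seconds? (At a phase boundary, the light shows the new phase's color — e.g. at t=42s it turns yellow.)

Cycle length = 42 + 6 + 33 = 81s
t = 142, phase_t = 142 mod 81 = 61
61 >= 48 → RED

Answer: red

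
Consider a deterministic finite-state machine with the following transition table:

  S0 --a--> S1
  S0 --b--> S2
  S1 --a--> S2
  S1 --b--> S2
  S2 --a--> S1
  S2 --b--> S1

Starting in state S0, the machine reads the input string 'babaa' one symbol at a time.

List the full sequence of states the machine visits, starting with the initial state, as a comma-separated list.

Answer: S0, S2, S1, S2, S1, S2

Derivation:
Start: S0
  read 'b': S0 --b--> S2
  read 'a': S2 --a--> S1
  read 'b': S1 --b--> S2
  read 'a': S2 --a--> S1
  read 'a': S1 --a--> S2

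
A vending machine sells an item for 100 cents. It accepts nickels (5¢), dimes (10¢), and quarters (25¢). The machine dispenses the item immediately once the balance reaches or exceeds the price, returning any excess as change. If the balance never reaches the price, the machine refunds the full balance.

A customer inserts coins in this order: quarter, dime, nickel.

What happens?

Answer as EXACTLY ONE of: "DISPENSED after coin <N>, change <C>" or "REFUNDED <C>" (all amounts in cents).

Answer: REFUNDED 40

Derivation:
Price: 100¢
Coin 1 (quarter, 25¢): balance = 25¢
Coin 2 (dime, 10¢): balance = 35¢
Coin 3 (nickel, 5¢): balance = 40¢
All coins inserted, balance 40¢ < price 100¢ → REFUND 40¢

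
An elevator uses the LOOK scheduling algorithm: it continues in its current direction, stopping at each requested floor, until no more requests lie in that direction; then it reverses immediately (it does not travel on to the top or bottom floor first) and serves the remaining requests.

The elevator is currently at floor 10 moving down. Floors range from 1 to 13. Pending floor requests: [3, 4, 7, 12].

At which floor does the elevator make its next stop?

Current floor: 10, direction: down
Requests above: [12]
Requests below: [3, 4, 7]
Moving down and requests lie below → nearest below is max([3, 4, 7]) = 7

Answer: 7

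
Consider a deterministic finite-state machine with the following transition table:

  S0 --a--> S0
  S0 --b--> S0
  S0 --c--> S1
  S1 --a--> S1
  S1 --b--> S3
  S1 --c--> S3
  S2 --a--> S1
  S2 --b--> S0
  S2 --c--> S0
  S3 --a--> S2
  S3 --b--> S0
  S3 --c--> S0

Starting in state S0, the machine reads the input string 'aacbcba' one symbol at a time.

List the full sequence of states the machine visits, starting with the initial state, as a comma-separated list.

Answer: S0, S0, S0, S1, S3, S0, S0, S0

Derivation:
Start: S0
  read 'a': S0 --a--> S0
  read 'a': S0 --a--> S0
  read 'c': S0 --c--> S1
  read 'b': S1 --b--> S3
  read 'c': S3 --c--> S0
  read 'b': S0 --b--> S0
  read 'a': S0 --a--> S0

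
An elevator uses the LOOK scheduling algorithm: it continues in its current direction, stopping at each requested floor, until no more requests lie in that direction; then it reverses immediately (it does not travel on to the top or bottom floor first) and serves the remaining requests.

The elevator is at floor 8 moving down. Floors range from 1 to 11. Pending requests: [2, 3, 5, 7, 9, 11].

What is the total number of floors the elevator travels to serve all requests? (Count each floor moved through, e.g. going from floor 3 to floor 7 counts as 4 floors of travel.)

Start at floor 8 moving down, LOOK stop order: [7, 5, 3, 2, 9, 11]
  8 → 7: |7-8| = 1, total = 1
  7 → 5: |5-7| = 2, total = 3
  5 → 3: |3-5| = 2, total = 5
  3 → 2: |2-3| = 1, total = 6
  2 → 9: |9-2| = 7, total = 13
  9 → 11: |11-9| = 2, total = 15

Answer: 15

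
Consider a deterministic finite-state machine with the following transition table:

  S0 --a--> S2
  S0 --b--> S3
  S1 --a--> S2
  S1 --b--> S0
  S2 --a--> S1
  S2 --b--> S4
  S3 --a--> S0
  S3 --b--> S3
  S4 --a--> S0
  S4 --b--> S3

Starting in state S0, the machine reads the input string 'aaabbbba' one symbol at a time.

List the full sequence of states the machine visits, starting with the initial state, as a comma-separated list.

Start: S0
  read 'a': S0 --a--> S2
  read 'a': S2 --a--> S1
  read 'a': S1 --a--> S2
  read 'b': S2 --b--> S4
  read 'b': S4 --b--> S3
  read 'b': S3 --b--> S3
  read 'b': S3 --b--> S3
  read 'a': S3 --a--> S0

Answer: S0, S2, S1, S2, S4, S3, S3, S3, S0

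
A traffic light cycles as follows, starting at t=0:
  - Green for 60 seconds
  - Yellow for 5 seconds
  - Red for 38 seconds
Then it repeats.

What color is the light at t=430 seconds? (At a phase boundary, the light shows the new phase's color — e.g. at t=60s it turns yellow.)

Answer: green

Derivation:
Cycle length = 60 + 5 + 38 = 103s
t = 430, phase_t = 430 mod 103 = 18
18 < 60 (green end) → GREEN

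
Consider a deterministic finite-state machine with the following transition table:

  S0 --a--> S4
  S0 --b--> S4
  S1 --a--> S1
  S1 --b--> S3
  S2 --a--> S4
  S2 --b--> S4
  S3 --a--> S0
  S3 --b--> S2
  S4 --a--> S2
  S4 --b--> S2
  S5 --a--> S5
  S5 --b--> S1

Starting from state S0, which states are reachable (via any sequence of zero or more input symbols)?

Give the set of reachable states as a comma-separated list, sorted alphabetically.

BFS from S0:
  visit S0: S0--a-->S4 (new), S0--b-->S4 (seen)
  visit S4: S4--a-->S2 (new), S4--b-->S2 (seen)
  visit S2: S2--a-->S4 (seen), S2--b-->S4 (seen)

Answer: S0, S2, S4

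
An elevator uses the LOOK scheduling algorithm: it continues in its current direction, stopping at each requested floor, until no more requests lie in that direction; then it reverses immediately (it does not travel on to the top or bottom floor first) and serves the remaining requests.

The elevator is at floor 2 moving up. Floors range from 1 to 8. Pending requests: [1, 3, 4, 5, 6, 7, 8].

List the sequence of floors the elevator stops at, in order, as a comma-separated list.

Current: 2, moving UP
Serve above first (ascending): [3, 4, 5, 6, 7, 8]
Then reverse, serve below (descending): [1]

Answer: 3, 4, 5, 6, 7, 8, 1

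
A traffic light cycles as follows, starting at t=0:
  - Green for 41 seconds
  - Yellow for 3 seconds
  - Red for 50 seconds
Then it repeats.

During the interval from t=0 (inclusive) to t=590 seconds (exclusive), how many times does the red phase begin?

Cycle = 41+3+50 = 94s
red phase starts at t = k*94 + 44 for k=0,1,2,...
Need k*94+44 < 590 → k < 5.809
k ∈ {0, ..., 5} → 6 starts

Answer: 6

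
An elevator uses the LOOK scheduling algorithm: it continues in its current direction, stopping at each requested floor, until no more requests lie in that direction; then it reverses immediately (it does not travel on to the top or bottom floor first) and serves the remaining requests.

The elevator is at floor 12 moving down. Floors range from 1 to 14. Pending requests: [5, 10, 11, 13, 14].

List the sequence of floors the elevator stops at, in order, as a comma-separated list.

Answer: 11, 10, 5, 13, 14

Derivation:
Current: 12, moving DOWN
Serve below first (descending): [11, 10, 5]
Then reverse, serve above (ascending): [13, 14]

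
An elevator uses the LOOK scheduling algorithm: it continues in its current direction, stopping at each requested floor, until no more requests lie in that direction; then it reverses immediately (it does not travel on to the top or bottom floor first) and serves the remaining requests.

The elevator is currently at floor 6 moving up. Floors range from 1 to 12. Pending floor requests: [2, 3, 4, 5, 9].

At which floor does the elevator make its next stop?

Current floor: 6, direction: up
Requests above: [9]
Requests below: [2, 3, 4, 5]
Moving up and requests lie above → nearest above is min([9]) = 9

Answer: 9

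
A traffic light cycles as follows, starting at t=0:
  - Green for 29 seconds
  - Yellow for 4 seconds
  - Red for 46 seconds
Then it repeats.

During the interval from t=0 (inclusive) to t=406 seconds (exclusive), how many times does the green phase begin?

Cycle = 29+4+46 = 79s
green phase starts at t = k*79 + 0 for k=0,1,2,...
Need k*79+0 < 406 → k < 5.139
k ∈ {0, ..., 5} → 6 starts

Answer: 6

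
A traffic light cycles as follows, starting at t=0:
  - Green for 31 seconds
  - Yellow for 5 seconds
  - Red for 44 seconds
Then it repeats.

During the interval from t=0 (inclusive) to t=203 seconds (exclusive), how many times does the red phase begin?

Answer: 3

Derivation:
Cycle = 31+5+44 = 80s
red phase starts at t = k*80 + 36 for k=0,1,2,...
Need k*80+36 < 203 → k < 2.087
k ∈ {0, ..., 2} → 3 starts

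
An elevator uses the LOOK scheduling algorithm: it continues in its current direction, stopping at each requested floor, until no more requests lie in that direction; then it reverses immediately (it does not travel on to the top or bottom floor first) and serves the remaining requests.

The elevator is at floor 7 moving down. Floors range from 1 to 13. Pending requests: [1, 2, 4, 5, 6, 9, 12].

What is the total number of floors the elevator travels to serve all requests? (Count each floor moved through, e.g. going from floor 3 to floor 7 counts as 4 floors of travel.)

Answer: 17

Derivation:
Start at floor 7 moving down, LOOK stop order: [6, 5, 4, 2, 1, 9, 12]
  7 → 6: |6-7| = 1, total = 1
  6 → 5: |5-6| = 1, total = 2
  5 → 4: |4-5| = 1, total = 3
  4 → 2: |2-4| = 2, total = 5
  2 → 1: |1-2| = 1, total = 6
  1 → 9: |9-1| = 8, total = 14
  9 → 12: |12-9| = 3, total = 17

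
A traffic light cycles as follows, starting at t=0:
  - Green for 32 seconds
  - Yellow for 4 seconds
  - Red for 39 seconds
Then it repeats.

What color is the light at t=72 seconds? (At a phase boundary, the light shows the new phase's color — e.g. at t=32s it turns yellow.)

Answer: red

Derivation:
Cycle length = 32 + 4 + 39 = 75s
t = 72, phase_t = 72 mod 75 = 72
72 >= 36 → RED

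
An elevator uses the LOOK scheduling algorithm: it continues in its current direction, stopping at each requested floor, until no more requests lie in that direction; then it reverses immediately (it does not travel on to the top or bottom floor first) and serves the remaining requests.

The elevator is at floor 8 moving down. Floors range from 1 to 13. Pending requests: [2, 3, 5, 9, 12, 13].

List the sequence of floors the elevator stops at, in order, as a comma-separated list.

Answer: 5, 3, 2, 9, 12, 13

Derivation:
Current: 8, moving DOWN
Serve below first (descending): [5, 3, 2]
Then reverse, serve above (ascending): [9, 12, 13]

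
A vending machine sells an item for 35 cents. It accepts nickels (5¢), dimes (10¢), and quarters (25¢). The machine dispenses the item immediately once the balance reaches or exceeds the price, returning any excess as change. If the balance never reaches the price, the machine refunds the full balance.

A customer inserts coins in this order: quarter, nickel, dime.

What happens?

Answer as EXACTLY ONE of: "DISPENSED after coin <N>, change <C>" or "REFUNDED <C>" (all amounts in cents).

Price: 35¢
Coin 1 (quarter, 25¢): balance = 25¢
Coin 2 (nickel, 5¢): balance = 30¢
Coin 3 (dime, 10¢): balance = 40¢
  → balance >= price → DISPENSE, change = 40 - 35 = 5¢

Answer: DISPENSED after coin 3, change 5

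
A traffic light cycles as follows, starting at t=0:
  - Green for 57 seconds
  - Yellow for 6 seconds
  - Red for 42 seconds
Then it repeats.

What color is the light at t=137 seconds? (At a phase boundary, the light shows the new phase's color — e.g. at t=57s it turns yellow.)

Cycle length = 57 + 6 + 42 = 105s
t = 137, phase_t = 137 mod 105 = 32
32 < 57 (green end) → GREEN

Answer: green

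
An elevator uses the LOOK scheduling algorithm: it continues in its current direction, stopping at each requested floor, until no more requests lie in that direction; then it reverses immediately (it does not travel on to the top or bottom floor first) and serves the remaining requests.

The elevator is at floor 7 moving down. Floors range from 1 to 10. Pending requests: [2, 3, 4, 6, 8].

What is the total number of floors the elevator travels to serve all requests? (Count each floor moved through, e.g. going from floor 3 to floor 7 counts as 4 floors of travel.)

Start at floor 7 moving down, LOOK stop order: [6, 4, 3, 2, 8]
  7 → 6: |6-7| = 1, total = 1
  6 → 4: |4-6| = 2, total = 3
  4 → 3: |3-4| = 1, total = 4
  3 → 2: |2-3| = 1, total = 5
  2 → 8: |8-2| = 6, total = 11

Answer: 11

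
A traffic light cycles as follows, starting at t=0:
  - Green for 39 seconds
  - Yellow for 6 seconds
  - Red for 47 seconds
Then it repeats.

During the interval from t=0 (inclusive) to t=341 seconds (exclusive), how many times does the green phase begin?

Answer: 4

Derivation:
Cycle = 39+6+47 = 92s
green phase starts at t = k*92 + 0 for k=0,1,2,...
Need k*92+0 < 341 → k < 3.707
k ∈ {0, ..., 3} → 4 starts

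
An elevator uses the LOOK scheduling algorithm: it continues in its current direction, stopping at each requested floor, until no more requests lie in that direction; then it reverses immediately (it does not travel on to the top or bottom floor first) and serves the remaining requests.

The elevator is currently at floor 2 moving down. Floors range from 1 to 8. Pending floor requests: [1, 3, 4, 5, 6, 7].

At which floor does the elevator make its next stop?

Current floor: 2, direction: down
Requests above: [3, 4, 5, 6, 7]
Requests below: [1]
Moving down and requests lie below → nearest below is max([1]) = 1

Answer: 1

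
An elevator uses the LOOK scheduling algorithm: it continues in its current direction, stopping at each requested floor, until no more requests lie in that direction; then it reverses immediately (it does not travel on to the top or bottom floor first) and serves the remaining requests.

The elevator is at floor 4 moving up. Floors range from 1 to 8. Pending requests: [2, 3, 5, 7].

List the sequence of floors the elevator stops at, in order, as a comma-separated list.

Answer: 5, 7, 3, 2

Derivation:
Current: 4, moving UP
Serve above first (ascending): [5, 7]
Then reverse, serve below (descending): [3, 2]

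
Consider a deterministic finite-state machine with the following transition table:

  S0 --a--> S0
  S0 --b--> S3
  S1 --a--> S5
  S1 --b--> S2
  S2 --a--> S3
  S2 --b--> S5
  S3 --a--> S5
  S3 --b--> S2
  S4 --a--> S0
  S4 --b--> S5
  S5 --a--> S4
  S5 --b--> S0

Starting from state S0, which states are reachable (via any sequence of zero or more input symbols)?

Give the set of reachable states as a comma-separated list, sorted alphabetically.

Answer: S0, S2, S3, S4, S5

Derivation:
BFS from S0:
  visit S0: S0--a-->S0 (seen), S0--b-->S3 (new)
  visit S3: S3--a-->S5 (new), S3--b-->S2 (new)
  visit S5: S5--a-->S4 (new), S5--b-->S0 (seen)
  visit S2: S2--a-->S3 (seen), S2--b-->S5 (seen)
  visit S4: S4--a-->S0 (seen), S4--b-->S5 (seen)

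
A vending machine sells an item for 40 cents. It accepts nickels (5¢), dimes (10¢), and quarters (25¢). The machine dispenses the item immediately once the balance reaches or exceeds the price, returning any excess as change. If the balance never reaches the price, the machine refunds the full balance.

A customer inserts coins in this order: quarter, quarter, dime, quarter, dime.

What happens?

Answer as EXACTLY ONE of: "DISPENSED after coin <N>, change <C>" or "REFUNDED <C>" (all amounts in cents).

Answer: DISPENSED after coin 2, change 10

Derivation:
Price: 40¢
Coin 1 (quarter, 25¢): balance = 25¢
Coin 2 (quarter, 25¢): balance = 50¢
  → balance >= price → DISPENSE, change = 50 - 40 = 10¢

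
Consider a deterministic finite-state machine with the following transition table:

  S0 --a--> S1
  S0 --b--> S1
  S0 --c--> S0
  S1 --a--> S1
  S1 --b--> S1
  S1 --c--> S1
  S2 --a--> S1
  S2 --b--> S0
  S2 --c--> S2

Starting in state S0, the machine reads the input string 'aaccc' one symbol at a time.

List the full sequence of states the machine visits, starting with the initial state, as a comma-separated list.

Answer: S0, S1, S1, S1, S1, S1

Derivation:
Start: S0
  read 'a': S0 --a--> S1
  read 'a': S1 --a--> S1
  read 'c': S1 --c--> S1
  read 'c': S1 --c--> S1
  read 'c': S1 --c--> S1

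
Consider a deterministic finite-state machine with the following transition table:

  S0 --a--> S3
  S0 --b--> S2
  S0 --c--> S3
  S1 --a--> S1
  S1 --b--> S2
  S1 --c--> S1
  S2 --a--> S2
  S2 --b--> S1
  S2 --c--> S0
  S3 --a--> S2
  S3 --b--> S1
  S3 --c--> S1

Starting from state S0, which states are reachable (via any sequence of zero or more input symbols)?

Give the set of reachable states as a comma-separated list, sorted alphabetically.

Answer: S0, S1, S2, S3

Derivation:
BFS from S0:
  visit S0: S0--a-->S3 (new), S0--b-->S2 (new), S0--c-->S3 (seen)
  visit S3: S3--a-->S2 (seen), S3--b-->S1 (new), S3--c-->S1 (seen)
  visit S2: S2--a-->S2 (seen), S2--b-->S1 (seen), S2--c-->S0 (seen)
  visit S1: S1--a-->S1 (seen), S1--b-->S2 (seen), S1--c-->S1 (seen)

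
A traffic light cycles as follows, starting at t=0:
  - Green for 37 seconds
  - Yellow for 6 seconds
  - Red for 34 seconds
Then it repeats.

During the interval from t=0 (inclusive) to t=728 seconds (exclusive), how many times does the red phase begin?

Cycle = 37+6+34 = 77s
red phase starts at t = k*77 + 43 for k=0,1,2,...
Need k*77+43 < 728 → k < 8.896
k ∈ {0, ..., 8} → 9 starts

Answer: 9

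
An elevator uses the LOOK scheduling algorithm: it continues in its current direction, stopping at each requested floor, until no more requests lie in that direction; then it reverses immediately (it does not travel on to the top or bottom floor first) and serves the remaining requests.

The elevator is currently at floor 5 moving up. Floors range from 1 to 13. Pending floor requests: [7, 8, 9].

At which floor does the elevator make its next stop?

Answer: 7

Derivation:
Current floor: 5, direction: up
Requests above: [7, 8, 9]
Requests below: []
Moving up and requests lie above → nearest above is min([7, 8, 9]) = 7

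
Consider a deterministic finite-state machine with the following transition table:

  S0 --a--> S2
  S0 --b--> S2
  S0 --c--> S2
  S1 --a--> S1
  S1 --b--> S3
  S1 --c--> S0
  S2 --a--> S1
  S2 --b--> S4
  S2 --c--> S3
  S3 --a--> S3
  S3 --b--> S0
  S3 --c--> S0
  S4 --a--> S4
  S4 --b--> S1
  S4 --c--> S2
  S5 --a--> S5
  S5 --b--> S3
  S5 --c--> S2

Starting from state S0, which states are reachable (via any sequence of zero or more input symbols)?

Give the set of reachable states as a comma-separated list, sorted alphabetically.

BFS from S0:
  visit S0: S0--a-->S2 (new), S0--b-->S2 (seen), S0--c-->S2 (seen)
  visit S2: S2--a-->S1 (new), S2--b-->S4 (new), S2--c-->S3 (new)
  visit S1: S1--a-->S1 (seen), S1--b-->S3 (seen), S1--c-->S0 (seen)
  visit S4: S4--a-->S4 (seen), S4--b-->S1 (seen), S4--c-->S2 (seen)
  visit S3: S3--a-->S3 (seen), S3--b-->S0 (seen), S3--c-->S0 (seen)

Answer: S0, S1, S2, S3, S4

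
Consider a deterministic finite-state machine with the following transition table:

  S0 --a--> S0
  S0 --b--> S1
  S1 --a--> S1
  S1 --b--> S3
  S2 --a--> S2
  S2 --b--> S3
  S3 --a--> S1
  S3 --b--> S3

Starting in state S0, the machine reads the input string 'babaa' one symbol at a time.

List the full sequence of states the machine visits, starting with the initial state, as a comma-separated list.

Answer: S0, S1, S1, S3, S1, S1

Derivation:
Start: S0
  read 'b': S0 --b--> S1
  read 'a': S1 --a--> S1
  read 'b': S1 --b--> S3
  read 'a': S3 --a--> S1
  read 'a': S1 --a--> S1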